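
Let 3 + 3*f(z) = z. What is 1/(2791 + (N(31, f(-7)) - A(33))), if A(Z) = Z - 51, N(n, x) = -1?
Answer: 1/2808 ≈ 0.00035613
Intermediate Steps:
f(z) = -1 + z/3
A(Z) = -51 + Z
1/(2791 + (N(31, f(-7)) - A(33))) = 1/(2791 + (-1 - (-51 + 33))) = 1/(2791 + (-1 - 1*(-18))) = 1/(2791 + (-1 + 18)) = 1/(2791 + 17) = 1/2808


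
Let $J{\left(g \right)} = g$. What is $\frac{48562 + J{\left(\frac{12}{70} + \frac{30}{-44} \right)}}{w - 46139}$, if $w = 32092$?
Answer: $- \frac{37392347}{10816190} \approx -3.4571$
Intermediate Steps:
$\frac{48562 + J{\left(\frac{12}{70} + \frac{30}{-44} \right)}}{w - 46139} = \frac{48562 + \left(\frac{12}{70} + \frac{30}{-44}\right)}{32092 - 46139} = \frac{48562 + \left(12 \cdot \frac{1}{70} + 30 \left(- \frac{1}{44}\right)\right)}{-14047} = \left(48562 + \left(\frac{6}{35} - \frac{15}{22}\right)\right) \left(- \frac{1}{14047}\right) = \left(48562 - \frac{393}{770}\right) \left(- \frac{1}{14047}\right) = \frac{37392347}{770} \left(- \frac{1}{14047}\right) = - \frac{37392347}{10816190}$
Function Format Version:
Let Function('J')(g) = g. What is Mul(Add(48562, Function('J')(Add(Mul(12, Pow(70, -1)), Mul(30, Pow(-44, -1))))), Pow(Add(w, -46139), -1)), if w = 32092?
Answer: Rational(-37392347, 10816190) ≈ -3.4571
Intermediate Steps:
Mul(Add(48562, Function('J')(Add(Mul(12, Pow(70, -1)), Mul(30, Pow(-44, -1))))), Pow(Add(w, -46139), -1)) = Mul(Add(48562, Add(Mul(12, Pow(70, -1)), Mul(30, Pow(-44, -1)))), Pow(Add(32092, -46139), -1)) = Mul(Add(48562, Add(Mul(12, Rational(1, 70)), Mul(30, Rational(-1, 44)))), Pow(-14047, -1)) = Mul(Add(48562, Add(Rational(6, 35), Rational(-15, 22))), Rational(-1, 14047)) = Mul(Add(48562, Rational(-393, 770)), Rational(-1, 14047)) = Mul(Rational(37392347, 770), Rational(-1, 14047)) = Rational(-37392347, 10816190)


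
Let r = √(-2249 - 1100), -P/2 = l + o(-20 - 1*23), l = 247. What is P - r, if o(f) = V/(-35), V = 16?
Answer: -17258/35 - I*√3349 ≈ -493.09 - 57.871*I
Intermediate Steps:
o(f) = -16/35 (o(f) = 16/(-35) = 16*(-1/35) = -16/35)
P = -17258/35 (P = -2*(247 - 16/35) = -2*8629/35 = -17258/35 ≈ -493.09)
r = I*√3349 (r = √(-3349) = I*√3349 ≈ 57.871*I)
P - r = -17258/35 - I*√3349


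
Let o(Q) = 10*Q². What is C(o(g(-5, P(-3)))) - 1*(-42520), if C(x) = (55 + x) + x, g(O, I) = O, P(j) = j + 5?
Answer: 43075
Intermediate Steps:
P(j) = 5 + j
C(x) = 55 + 2*x
C(o(g(-5, P(-3)))) - 1*(-42520) = (55 + 2*(10*(-5)²)) - 1*(-42520) = (55 + 2*(10*25)) + 42520 = (55 + 2*250) + 42520 = (55 + 500) + 42520 = 555 + 42520 = 43075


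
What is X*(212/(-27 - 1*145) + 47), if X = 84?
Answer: 165312/43 ≈ 3844.5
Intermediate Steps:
X*(212/(-27 - 1*145) + 47) = 84*(212/(-27 - 1*145) + 47) = 84*(212/(-27 - 145) + 47) = 84*(212/(-172) + 47) = 84*(212*(-1/172) + 47) = 84*(-53/43 + 47) = 84*(1968/43) = 165312/43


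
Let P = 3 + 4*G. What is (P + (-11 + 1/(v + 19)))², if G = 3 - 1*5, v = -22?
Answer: 2401/9 ≈ 266.78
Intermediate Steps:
G = -2 (G = 3 - 5 = -2)
P = -5 (P = 3 + 4*(-2) = 3 - 8 = -5)
(P + (-11 + 1/(v + 19)))² = (-5 + (-11 + 1/(-22 + 19)))² = (-5 + (-11 + 1/(-3)))² = (-5 + (-11 - ⅓))² = (-5 - 34/3)² = (-49/3)² = 2401/9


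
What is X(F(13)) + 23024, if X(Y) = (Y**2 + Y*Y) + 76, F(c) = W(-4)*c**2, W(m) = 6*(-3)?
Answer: 18530628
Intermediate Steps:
W(m) = -18
F(c) = -18*c**2
X(Y) = 76 + 2*Y**2 (X(Y) = (Y**2 + Y**2) + 76 = 2*Y**2 + 76 = 76 + 2*Y**2)
X(F(13)) + 23024 = (76 + 2*(-18*13**2)**2) + 23024 = (76 + 2*(-18*169)**2) + 23024 = (76 + 2*(-3042)**2) + 23024 = (76 + 2*9253764) + 23024 = (76 + 18507528) + 23024 = 18507604 + 23024 = 18530628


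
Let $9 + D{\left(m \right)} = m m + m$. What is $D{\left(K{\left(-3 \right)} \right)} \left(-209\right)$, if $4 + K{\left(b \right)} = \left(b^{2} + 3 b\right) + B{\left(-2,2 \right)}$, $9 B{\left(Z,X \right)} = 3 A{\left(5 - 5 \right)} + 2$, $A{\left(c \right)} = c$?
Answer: $- \frac{25289}{81} \approx -312.21$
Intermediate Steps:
$B{\left(Z,X \right)} = \frac{2}{9}$ ($B{\left(Z,X \right)} = \frac{3 \left(5 - 5\right) + 2}{9} = \frac{3 \cdot 0 + 2}{9} = \frac{0 + 2}{9} = \frac{1}{9} \cdot 2 = \frac{2}{9}$)
$K{\left(b \right)} = - \frac{34}{9} + b^{2} + 3 b$ ($K{\left(b \right)} = -4 + \left(\left(b^{2} + 3 b\right) + \frac{2}{9}\right) = -4 + \left(\frac{2}{9} + b^{2} + 3 b\right) = - \frac{34}{9} + b^{2} + 3 b$)
$D{\left(m \right)} = -9 + m + m^{2}$ ($D{\left(m \right)} = -9 + \left(m m + m\right) = -9 + \left(m^{2} + m\right) = -9 + \left(m + m^{2}\right) = -9 + m + m^{2}$)
$D{\left(K{\left(-3 \right)} \right)} \left(-209\right) = \left(-9 + \left(- \frac{34}{9} + \left(-3\right)^{2} + 3 \left(-3\right)\right) + \left(- \frac{34}{9} + \left(-3\right)^{2} + 3 \left(-3\right)\right)^{2}\right) \left(-209\right) = \left(-9 - \frac{34}{9} + \left(- \frac{34}{9} + 9 - 9\right)^{2}\right) \left(-209\right) = \left(-9 - \frac{34}{9} + \left(- \frac{34}{9}\right)^{2}\right) \left(-209\right) = \left(-9 - \frac{34}{9} + \frac{1156}{81}\right) \left(-209\right) = \frac{121}{81} \left(-209\right) = - \frac{25289}{81}$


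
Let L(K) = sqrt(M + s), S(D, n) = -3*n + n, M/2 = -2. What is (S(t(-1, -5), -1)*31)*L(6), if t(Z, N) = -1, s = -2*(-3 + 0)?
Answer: 62*sqrt(2) ≈ 87.681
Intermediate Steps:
s = 6 (s = -2*(-3) = 6)
M = -4 (M = 2*(-2) = -4)
S(D, n) = -2*n
L(K) = sqrt(2) (L(K) = sqrt(-4 + 6) = sqrt(2))
(S(t(-1, -5), -1)*31)*L(6) = (-2*(-1)*31)*sqrt(2) = (2*31)*sqrt(2) = 62*sqrt(2)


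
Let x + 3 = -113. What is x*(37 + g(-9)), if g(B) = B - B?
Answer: -4292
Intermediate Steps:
x = -116 (x = -3 - 113 = -116)
g(B) = 0
x*(37 + g(-9)) = -116*(37 + 0) = -116*37 = -4292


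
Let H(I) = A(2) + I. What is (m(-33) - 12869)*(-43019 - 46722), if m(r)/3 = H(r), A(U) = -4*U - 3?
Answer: 1166722741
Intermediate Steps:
A(U) = -3 - 4*U
H(I) = -11 + I (H(I) = (-3 - 4*2) + I = (-3 - 8) + I = -11 + I)
m(r) = -33 + 3*r (m(r) = 3*(-11 + r) = -33 + 3*r)
(m(-33) - 12869)*(-43019 - 46722) = ((-33 + 3*(-33)) - 12869)*(-43019 - 46722) = ((-33 - 99) - 12869)*(-89741) = (-132 - 12869)*(-89741) = -13001*(-89741) = 1166722741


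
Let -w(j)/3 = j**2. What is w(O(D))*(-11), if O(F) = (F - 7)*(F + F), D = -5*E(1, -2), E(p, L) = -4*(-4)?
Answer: 6394291200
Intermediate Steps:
E(p, L) = 16
D = -80 (D = -5*16 = -80)
O(F) = 2*F*(-7 + F) (O(F) = (-7 + F)*(2*F) = 2*F*(-7 + F))
w(j) = -3*j**2
w(O(D))*(-11) = -3*25600*(-7 - 80)**2*(-11) = -3*(2*(-80)*(-87))**2*(-11) = -3*13920**2*(-11) = -3*193766400*(-11) = -581299200*(-11) = 6394291200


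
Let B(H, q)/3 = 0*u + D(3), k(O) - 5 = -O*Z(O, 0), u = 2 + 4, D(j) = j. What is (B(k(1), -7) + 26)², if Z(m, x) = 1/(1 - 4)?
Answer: 1225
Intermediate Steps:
Z(m, x) = -⅓ (Z(m, x) = 1/(-3) = -⅓)
u = 6
k(O) = 5 + O/3 (k(O) = 5 - O*(-1)/3 = 5 - (-1)*O/3 = 5 + O/3)
B(H, q) = 9 (B(H, q) = 3*(0*6 + 3) = 3*(0 + 3) = 3*3 = 9)
(B(k(1), -7) + 26)² = (9 + 26)² = 35² = 1225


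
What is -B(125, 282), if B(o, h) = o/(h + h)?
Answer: -125/564 ≈ -0.22163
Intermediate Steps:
B(o, h) = o/(2*h) (B(o, h) = o/((2*h)) = (1/(2*h))*o = o/(2*h))
-B(125, 282) = -125/(2*282) = -1*125/564 = -125/564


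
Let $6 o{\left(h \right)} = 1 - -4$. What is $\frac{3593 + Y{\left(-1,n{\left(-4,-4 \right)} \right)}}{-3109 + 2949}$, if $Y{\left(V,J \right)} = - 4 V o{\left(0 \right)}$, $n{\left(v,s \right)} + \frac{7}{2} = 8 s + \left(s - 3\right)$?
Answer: $- \frac{10789}{480} \approx -22.477$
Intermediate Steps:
$o{\left(h \right)} = \frac{5}{6}$ ($o{\left(h \right)} = \frac{1 - -4}{6} = \frac{1 + 4}{6} = \frac{1}{6} \cdot 5 = \frac{5}{6}$)
$n{\left(v,s \right)} = - \frac{13}{2} + 9 s$ ($n{\left(v,s \right)} = - \frac{7}{2} + \left(8 s + \left(s - 3\right)\right) = - \frac{7}{2} + \left(8 s + \left(-3 + s\right)\right) = - \frac{7}{2} + \left(-3 + 9 s\right) = - \frac{13}{2} + 9 s$)
$Y{\left(V,J \right)} = - \frac{10 V}{3}$ ($Y{\left(V,J \right)} = - 4 V \frac{5}{6} = - \frac{10 V}{3}$)
$\frac{3593 + Y{\left(-1,n{\left(-4,-4 \right)} \right)}}{-3109 + 2949} = \frac{3593 - - \frac{10}{3}}{-3109 + 2949} = \frac{3593 + \frac{10}{3}}{-160} = \frac{10789}{3} \left(- \frac{1}{160}\right) = - \frac{10789}{480}$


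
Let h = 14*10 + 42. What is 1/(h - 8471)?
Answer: -1/8289 ≈ -0.00012064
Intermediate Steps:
h = 182 (h = 140 + 42 = 182)
1/(h - 8471) = 1/(182 - 8471) = 1/(-8289) = -1/8289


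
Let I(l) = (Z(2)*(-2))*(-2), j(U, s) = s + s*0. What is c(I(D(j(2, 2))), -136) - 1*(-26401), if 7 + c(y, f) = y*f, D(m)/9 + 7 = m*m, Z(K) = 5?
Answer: 23674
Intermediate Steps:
j(U, s) = s (j(U, s) = s + 0 = s)
D(m) = -63 + 9*m**2 (D(m) = -63 + 9*(m*m) = -63 + 9*m**2)
I(l) = 20 (I(l) = (5*(-2))*(-2) = -10*(-2) = 20)
c(y, f) = -7 + f*y (c(y, f) = -7 + y*f = -7 + f*y)
c(I(D(j(2, 2))), -136) - 1*(-26401) = (-7 - 136*20) - 1*(-26401) = (-7 - 2720) + 26401 = -2727 + 26401 = 23674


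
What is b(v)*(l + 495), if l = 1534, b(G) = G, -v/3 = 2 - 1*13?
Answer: 66957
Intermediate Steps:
v = 33 (v = -3*(2 - 1*13) = -3*(2 - 13) = -3*(-11) = 33)
b(v)*(l + 495) = 33*(1534 + 495) = 33*2029 = 66957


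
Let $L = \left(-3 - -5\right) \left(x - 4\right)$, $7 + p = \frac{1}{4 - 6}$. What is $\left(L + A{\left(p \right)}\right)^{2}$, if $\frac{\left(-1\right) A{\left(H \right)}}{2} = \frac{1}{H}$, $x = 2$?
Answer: $\frac{3136}{225} \approx 13.938$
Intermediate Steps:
$p = - \frac{15}{2}$ ($p = -7 + \frac{1}{4 - 6} = -7 + \frac{1}{-2} = -7 - \frac{1}{2} = - \frac{15}{2} \approx -7.5$)
$A{\left(H \right)} = - \frac{2}{H}$
$L = -4$ ($L = \left(-3 - -5\right) \left(2 - 4\right) = \left(-3 + 5\right) \left(-2\right) = 2 \left(-2\right) = -4$)
$\left(L + A{\left(p \right)}\right)^{2} = \left(-4 - \frac{2}{- \frac{15}{2}}\right)^{2} = \left(-4 - - \frac{4}{15}\right)^{2} = \left(-4 + \frac{4}{15}\right)^{2} = \left(- \frac{56}{15}\right)^{2} = \frac{3136}{225}$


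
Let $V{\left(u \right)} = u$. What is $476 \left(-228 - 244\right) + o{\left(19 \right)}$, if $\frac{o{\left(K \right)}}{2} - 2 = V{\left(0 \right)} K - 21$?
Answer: $-224710$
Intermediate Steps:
$o{\left(K \right)} = -38$ ($o{\left(K \right)} = 4 + 2 \left(0 K - 21\right) = 4 + 2 \left(0 - 21\right) = 4 + 2 \left(-21\right) = 4 - 42 = -38$)
$476 \left(-228 - 244\right) + o{\left(19 \right)} = 476 \left(-228 - 244\right) - 38 = 476 \left(-472\right) - 38 = -224672 - 38 = -224710$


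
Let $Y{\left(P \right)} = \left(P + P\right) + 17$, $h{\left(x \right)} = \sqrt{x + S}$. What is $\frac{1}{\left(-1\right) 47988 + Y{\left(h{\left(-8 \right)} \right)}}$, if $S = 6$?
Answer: $- \frac{47971}{2301216849} - \frac{2 i \sqrt{2}}{2301216849} \approx -2.0846 \cdot 10^{-5} - 1.2291 \cdot 10^{-9} i$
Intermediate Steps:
$h{\left(x \right)} = \sqrt{6 + x}$ ($h{\left(x \right)} = \sqrt{x + 6} = \sqrt{6 + x}$)
$Y{\left(P \right)} = 17 + 2 P$ ($Y{\left(P \right)} = 2 P + 17 = 17 + 2 P$)
$\frac{1}{\left(-1\right) 47988 + Y{\left(h{\left(-8 \right)} \right)}} = \frac{1}{\left(-1\right) 47988 + \left(17 + 2 \sqrt{6 - 8}\right)} = \frac{1}{-47988 + \left(17 + 2 \sqrt{-2}\right)} = \frac{1}{-47988 + \left(17 + 2 i \sqrt{2}\right)} = \frac{1}{-47971 + 2 i \sqrt{2}}$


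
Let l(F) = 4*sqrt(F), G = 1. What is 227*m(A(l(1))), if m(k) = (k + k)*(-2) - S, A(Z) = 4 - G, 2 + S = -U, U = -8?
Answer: -4086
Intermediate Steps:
S = 6 (S = -2 - 1*(-8) = -2 + 8 = 6)
A(Z) = 3 (A(Z) = 4 - 1*1 = 4 - 1 = 3)
m(k) = -6 - 4*k (m(k) = (k + k)*(-2) - 1*6 = (2*k)*(-2) - 6 = -4*k - 6 = -6 - 4*k)
227*m(A(l(1))) = 227*(-6 - 4*3) = 227*(-6 - 12) = 227*(-18) = -4086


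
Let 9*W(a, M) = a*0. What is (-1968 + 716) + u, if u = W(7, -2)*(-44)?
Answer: -1252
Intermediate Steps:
W(a, M) = 0 (W(a, M) = (a*0)/9 = (1/9)*0 = 0)
u = 0 (u = 0*(-44) = 0)
(-1968 + 716) + u = (-1968 + 716) + 0 = -1252 + 0 = -1252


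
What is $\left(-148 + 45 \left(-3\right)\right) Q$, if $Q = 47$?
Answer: $-13301$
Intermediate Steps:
$\left(-148 + 45 \left(-3\right)\right) Q = \left(-148 + 45 \left(-3\right)\right) 47 = \left(-148 - 135\right) 47 = \left(-283\right) 47 = -13301$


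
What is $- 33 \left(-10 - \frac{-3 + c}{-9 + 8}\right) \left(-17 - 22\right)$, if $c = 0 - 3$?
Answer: $-20592$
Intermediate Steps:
$c = -3$
$- 33 \left(-10 - \frac{-3 + c}{-9 + 8}\right) \left(-17 - 22\right) = - 33 \left(-10 - \frac{-3 - 3}{-9 + 8}\right) \left(-17 - 22\right) = - 33 \left(-10 - - \frac{6}{-1}\right) \left(-17 - 22\right) = - 33 \left(-10 - \left(-6\right) \left(-1\right)\right) \left(-39\right) = - 33 \left(-10 - 6\right) \left(-39\right) = \left(-33\right) \left(-16\right) \left(-39\right) = 528 \left(-39\right) = -20592$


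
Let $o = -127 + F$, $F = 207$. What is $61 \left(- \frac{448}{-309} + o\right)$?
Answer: $\frac{1535248}{309} \approx 4968.4$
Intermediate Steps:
$o = 80$ ($o = -127 + 207 = 80$)
$61 \left(- \frac{448}{-309} + o\right) = 61 \left(- \frac{448}{-309} + 80\right) = 61 \left(\left(-448\right) \left(- \frac{1}{309}\right) + 80\right) = 61 \left(\frac{448}{309} + 80\right) = 61 \cdot \frac{25168}{309} = \frac{1535248}{309}$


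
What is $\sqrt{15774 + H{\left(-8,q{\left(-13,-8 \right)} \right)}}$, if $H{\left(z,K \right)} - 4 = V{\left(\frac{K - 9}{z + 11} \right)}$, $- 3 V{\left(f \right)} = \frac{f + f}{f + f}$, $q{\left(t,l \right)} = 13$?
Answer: $\frac{\sqrt{141999}}{3} \approx 125.61$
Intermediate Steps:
$V{\left(f \right)} = - \frac{1}{3}$ ($V{\left(f \right)} = - \frac{\left(f + f\right) \frac{1}{f + f}}{3} = - \frac{2 f \frac{1}{2 f}}{3} = \left(- \frac{1}{3}\right) 1 = - \frac{1}{3}$)
$H{\left(z,K \right)} = \frac{11}{3}$ ($H{\left(z,K \right)} = 4 - \frac{1}{3} = \frac{11}{3}$)
$\sqrt{15774 + H{\left(-8,q{\left(-13,-8 \right)} \right)}} = \sqrt{15774 + \frac{11}{3}} = \sqrt{\frac{47333}{3}} = \frac{\sqrt{141999}}{3}$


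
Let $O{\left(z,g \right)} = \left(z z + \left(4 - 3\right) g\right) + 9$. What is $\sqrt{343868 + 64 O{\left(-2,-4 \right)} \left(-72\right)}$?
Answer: $2 \sqrt{75599} \approx 549.91$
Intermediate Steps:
$O{\left(z,g \right)} = 9 + g + z^{2}$ ($O{\left(z,g \right)} = \left(z^{2} + \left(4 - 3\right) g\right) + 9 = \left(z^{2} + 1 g\right) + 9 = \left(z^{2} + g\right) + 9 = \left(g + z^{2}\right) + 9 = 9 + g + z^{2}$)
$\sqrt{343868 + 64 O{\left(-2,-4 \right)} \left(-72\right)} = \sqrt{343868 + 64 \left(9 - 4 + \left(-2\right)^{2}\right) \left(-72\right)} = \sqrt{343868 + 64 \left(9 - 4 + 4\right) \left(-72\right)} = \sqrt{343868 + 64 \cdot 9 \left(-72\right)} = \sqrt{343868 + 576 \left(-72\right)} = \sqrt{343868 - 41472} = \sqrt{302396} = 2 \sqrt{75599}$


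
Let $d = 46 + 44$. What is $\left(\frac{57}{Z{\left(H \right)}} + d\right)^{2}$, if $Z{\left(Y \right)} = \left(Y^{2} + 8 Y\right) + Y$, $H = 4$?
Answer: $\frac{22439169}{2704} \approx 8298.5$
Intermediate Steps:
$Z{\left(Y \right)} = Y^{2} + 9 Y$
$d = 90$
$\left(\frac{57}{Z{\left(H \right)}} + d\right)^{2} = \left(\frac{57}{4 \left(9 + 4\right)} + 90\right)^{2} = \left(\frac{57}{4 \cdot 13} + 90\right)^{2} = \left(\frac{57}{52} + 90\right)^{2} = \left(\frac{4737}{52}\right)^{2} = \frac{22439169}{2704}$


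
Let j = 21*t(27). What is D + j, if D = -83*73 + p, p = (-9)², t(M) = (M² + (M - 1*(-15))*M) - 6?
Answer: 33019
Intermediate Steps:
t(M) = -6 + M² + M*(15 + M) (t(M) = (M² + (M + 15)*M) - 6 = (M² + (15 + M)*M) - 6 = (M² + M*(15 + M)) - 6 = -6 + M² + M*(15 + M))
j = 38997 (j = 21*(-6 + 2*27² + 15*27) = 21*(-6 + 2*729 + 405) = 21*(-6 + 1458 + 405) = 21*1857 = 38997)
p = 81
D = -5978 (D = -83*73 + 81 = -6059 + 81 = -5978)
D + j = -5978 + 38997 = 33019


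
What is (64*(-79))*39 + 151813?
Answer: -45371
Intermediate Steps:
(64*(-79))*39 + 151813 = -5056*39 + 151813 = -197184 + 151813 = -45371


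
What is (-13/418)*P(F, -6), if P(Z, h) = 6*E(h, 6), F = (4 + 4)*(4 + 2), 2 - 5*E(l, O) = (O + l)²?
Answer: -78/1045 ≈ -0.074641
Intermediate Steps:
E(l, O) = ⅖ - (O + l)²/5
F = 48 (F = 8*6 = 48)
P(Z, h) = 12/5 - 6*(6 + h)²/5 (P(Z, h) = 6*(⅖ - (6 + h)²/5) = 12/5 - 6*(6 + h)²/5)
(-13/418)*P(F, -6) = (-13/418)*(12/5 - 6*(6 - 6)²/5) = (-13*1/418)*(12/5 - 6/5*0²) = -13*(12/5 - 6/5*0)/418 = -13*(12/5 + 0)/418 = -13/418*12/5 = -78/1045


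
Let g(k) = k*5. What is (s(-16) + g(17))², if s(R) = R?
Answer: 4761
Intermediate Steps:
g(k) = 5*k
(s(-16) + g(17))² = (-16 + 5*17)² = (-16 + 85)² = 69² = 4761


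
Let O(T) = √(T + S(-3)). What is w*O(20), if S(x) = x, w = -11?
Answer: -11*√17 ≈ -45.354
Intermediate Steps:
O(T) = √(-3 + T) (O(T) = √(T - 3) = √(-3 + T))
w*O(20) = -11*√(-3 + 20) = -11*√17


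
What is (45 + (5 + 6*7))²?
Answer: 8464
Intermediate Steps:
(45 + (5 + 6*7))² = (45 + (5 + 42))² = (45 + 47)² = 92² = 8464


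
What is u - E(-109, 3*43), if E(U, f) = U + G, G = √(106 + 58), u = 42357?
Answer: 42466 - 2*√41 ≈ 42453.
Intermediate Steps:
G = 2*√41 (G = √164 = 2*√41 ≈ 12.806)
E(U, f) = U + 2*√41
u - E(-109, 3*43) = 42357 - (-109 + 2*√41) = 42357 + (109 - 2*√41) = 42466 - 2*√41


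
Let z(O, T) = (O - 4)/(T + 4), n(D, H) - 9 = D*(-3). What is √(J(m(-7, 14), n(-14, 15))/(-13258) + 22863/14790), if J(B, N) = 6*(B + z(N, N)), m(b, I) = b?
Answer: √200134029172857010/359490670 ≈ 1.2444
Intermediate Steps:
n(D, H) = 9 - 3*D (n(D, H) = 9 + D*(-3) = 9 - 3*D)
z(O, T) = (-4 + O)/(4 + T)
J(B, N) = 6*B + 6*(-4 + N)/(4 + N) (J(B, N) = 6*(B + (-4 + N)/(4 + N)) = 6*B + 6*(-4 + N)/(4 + N))
√(J(m(-7, 14), n(-14, 15))/(-13258) + 22863/14790) = √((6*(-4 + (9 - 3*(-14)) - 7*(4 + (9 - 3*(-14))))/(4 + (9 - 3*(-14))))/(-13258) + 22863/14790) = √((6*(-4 + (9 + 42) - 7*(4 + (9 + 42)))/(4 + (9 + 42)))*(-1/13258) + 22863*(1/14790)) = √((6*(-4 + 51 - 7*(4 + 51))/(4 + 51))*(-1/13258) + 7621/4930) = √((6*(-4 + 51 - 7*55)/55)*(-1/13258) + 7621/4930) = √((6*(1/55)*(-4 + 51 - 385))*(-1/13258) + 7621/4930) = √((6*(1/55)*(-338))*(-1/13258) + 7621/4930) = √(-2028/55*(-1/13258) + 7621/4930) = √(1014/364595 + 7621/4930) = √(556715503/359490670) = √200134029172857010/359490670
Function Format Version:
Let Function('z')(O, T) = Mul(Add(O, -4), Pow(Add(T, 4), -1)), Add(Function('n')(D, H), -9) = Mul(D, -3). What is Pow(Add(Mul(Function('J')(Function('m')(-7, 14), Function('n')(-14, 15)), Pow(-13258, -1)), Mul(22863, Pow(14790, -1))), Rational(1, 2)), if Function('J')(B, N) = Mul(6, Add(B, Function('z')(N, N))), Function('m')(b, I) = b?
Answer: Mul(Rational(1, 359490670), Pow(200134029172857010, Rational(1, 2))) ≈ 1.2444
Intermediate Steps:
Function('n')(D, H) = Add(9, Mul(-3, D)) (Function('n')(D, H) = Add(9, Mul(D, -3)) = Add(9, Mul(-3, D)))
Function('z')(O, T) = Mul(Pow(Add(4, T), -1), Add(-4, O)) (Function('z')(O, T) = Mul(Add(-4, O), Pow(Add(4, T), -1)) = Mul(Pow(Add(4, T), -1), Add(-4, O)))
Function('J')(B, N) = Add(Mul(6, B), Mul(6, Pow(Add(4, N), -1), Add(-4, N))) (Function('J')(B, N) = Mul(6, Add(B, Mul(Pow(Add(4, N), -1), Add(-4, N)))) = Add(Mul(6, B), Mul(6, Pow(Add(4, N), -1), Add(-4, N))))
Pow(Add(Mul(Function('J')(Function('m')(-7, 14), Function('n')(-14, 15)), Pow(-13258, -1)), Mul(22863, Pow(14790, -1))), Rational(1, 2)) = Pow(Add(Mul(Mul(6, Pow(Add(4, Add(9, Mul(-3, -14))), -1), Add(-4, Add(9, Mul(-3, -14)), Mul(-7, Add(4, Add(9, Mul(-3, -14)))))), Pow(-13258, -1)), Mul(22863, Pow(14790, -1))), Rational(1, 2)) = Pow(Add(Mul(Mul(6, Pow(Add(4, Add(9, 42)), -1), Add(-4, Add(9, 42), Mul(-7, Add(4, Add(9, 42))))), Rational(-1, 13258)), Mul(22863, Rational(1, 14790))), Rational(1, 2)) = Pow(Add(Mul(Mul(6, Pow(Add(4, 51), -1), Add(-4, 51, Mul(-7, Add(4, 51)))), Rational(-1, 13258)), Rational(7621, 4930)), Rational(1, 2)) = Pow(Add(Mul(Mul(6, Pow(55, -1), Add(-4, 51, Mul(-7, 55))), Rational(-1, 13258)), Rational(7621, 4930)), Rational(1, 2)) = Pow(Add(Mul(Mul(6, Rational(1, 55), Add(-4, 51, -385)), Rational(-1, 13258)), Rational(7621, 4930)), Rational(1, 2)) = Pow(Add(Mul(Mul(6, Rational(1, 55), -338), Rational(-1, 13258)), Rational(7621, 4930)), Rational(1, 2)) = Pow(Add(Mul(Rational(-2028, 55), Rational(-1, 13258)), Rational(7621, 4930)), Rational(1, 2)) = Pow(Add(Rational(1014, 364595), Rational(7621, 4930)), Rational(1, 2)) = Pow(Rational(556715503, 359490670), Rational(1, 2)) = Mul(Rational(1, 359490670), Pow(200134029172857010, Rational(1, 2)))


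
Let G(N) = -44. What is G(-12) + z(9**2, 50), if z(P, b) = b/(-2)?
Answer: -69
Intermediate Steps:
z(P, b) = -b/2 (z(P, b) = b*(-1/2) = -b/2)
G(-12) + z(9**2, 50) = -44 - 1/2*50 = -44 - 25 = -69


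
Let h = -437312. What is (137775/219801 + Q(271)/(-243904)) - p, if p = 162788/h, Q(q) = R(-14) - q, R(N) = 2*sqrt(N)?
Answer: 122127847201137/122106491476544 - I*sqrt(14)/121952 ≈ 1.0002 - 3.0681e-5*I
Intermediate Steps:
Q(q) = -q + 2*I*sqrt(14) (Q(q) = 2*sqrt(-14) - q = 2*(I*sqrt(14)) - q = 2*I*sqrt(14) - q = -q + 2*I*sqrt(14))
p = -40697/109328 (p = 162788/(-437312) = 162788*(-1/437312) = -40697/109328 ≈ -0.37225)
(137775/219801 + Q(271)/(-243904)) - p = (137775/219801 + (-1*271 + 2*I*sqrt(14))/(-243904)) - 1*(-40697/109328) = (137775*(1/219801) + (-271 + 2*I*sqrt(14))*(-1/243904)) + 40697/109328 = (45925/73267 + (271/243904 - I*sqrt(14)/121952)) + 40697/109328 = (11221146557/17870114368 - I*sqrt(14)/121952) + 40697/109328 = 122127847201137/122106491476544 - I*sqrt(14)/121952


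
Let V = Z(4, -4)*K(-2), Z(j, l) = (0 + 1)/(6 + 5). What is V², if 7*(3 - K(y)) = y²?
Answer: 289/5929 ≈ 0.048743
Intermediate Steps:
Z(j, l) = 1/11
K(y) = 3 - y²/7
V = 17/77 (V = (3 - ⅐*(-2)²)/11 = (3 - ⅐*4)/11 = (3 - 4/7)/11 = (1/11)*(17/7) = 17/77 ≈ 0.22078)
V² = (17/77)² = 289/5929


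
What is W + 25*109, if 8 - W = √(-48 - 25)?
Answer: 2733 - I*√73 ≈ 2733.0 - 8.544*I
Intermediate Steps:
W = 8 - I*√73 (W = 8 - √(-48 - 25) = 8 - √(-73) = 8 - I*√73 ≈ 8.0 - 8.544*I)
W + 25*109 = (8 - I*√73) + 25*109 = (8 - I*√73) + 2725 = 2733 - I*√73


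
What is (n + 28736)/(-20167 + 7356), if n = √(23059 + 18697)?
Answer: -28736/12811 - 2*√10439/12811 ≈ -2.2590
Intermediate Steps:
n = 2*√10439 (n = √41756 = 2*√10439 ≈ 204.34)
(n + 28736)/(-20167 + 7356) = (2*√10439 + 28736)/(-20167 + 7356) = (28736 + 2*√10439)/(-12811) = (28736 + 2*√10439)*(-1/12811) = -28736/12811 - 2*√10439/12811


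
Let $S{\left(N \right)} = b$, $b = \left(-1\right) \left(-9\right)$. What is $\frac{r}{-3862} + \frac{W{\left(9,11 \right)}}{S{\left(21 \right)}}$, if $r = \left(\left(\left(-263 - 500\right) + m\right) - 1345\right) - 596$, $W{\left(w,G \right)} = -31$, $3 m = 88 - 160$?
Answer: $- \frac{47585}{17379} \approx -2.7381$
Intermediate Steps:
$m = -24$ ($m = \frac{88 - 160}{3} = \frac{1}{3} \left(-72\right) = -24$)
$b = 9$
$S{\left(N \right)} = 9$
$r = -2728$ ($r = \left(\left(\left(-263 - 500\right) - 24\right) - 1345\right) - 596 = \left(\left(-763 - 24\right) - 1345\right) - 596 = \left(-787 - 1345\right) - 596 = -2132 - 596 = -2728$)
$\frac{r}{-3862} + \frac{W{\left(9,11 \right)}}{S{\left(21 \right)}} = - \frac{2728}{-3862} - \frac{31}{9} = \left(-2728\right) \left(- \frac{1}{3862}\right) - \frac{31}{9} = \frac{1364}{1931} - \frac{31}{9} = - \frac{47585}{17379}$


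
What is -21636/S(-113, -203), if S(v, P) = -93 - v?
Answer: -5409/5 ≈ -1081.8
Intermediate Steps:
-21636/S(-113, -203) = -21636/(-93 - 1*(-113)) = -21636/(-93 + 113) = -21636/20 = -21636*1/20 = -5409/5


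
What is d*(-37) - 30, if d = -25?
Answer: 895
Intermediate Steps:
d*(-37) - 30 = -25*(-37) - 30 = 925 - 30 = 895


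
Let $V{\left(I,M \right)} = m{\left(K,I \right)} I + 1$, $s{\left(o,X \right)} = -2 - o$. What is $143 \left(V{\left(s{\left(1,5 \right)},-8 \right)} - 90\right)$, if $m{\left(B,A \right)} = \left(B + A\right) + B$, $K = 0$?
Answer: $-11440$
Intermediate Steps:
$m{\left(B,A \right)} = A + 2 B$ ($m{\left(B,A \right)} = \left(A + B\right) + B = A + 2 B$)
$V{\left(I,M \right)} = 1 + I^{2}$ ($V{\left(I,M \right)} = \left(I + 2 \cdot 0\right) I + 1 = \left(I + 0\right) I + 1 = I I + 1 = I^{2} + 1 = 1 + I^{2}$)
$143 \left(V{\left(s{\left(1,5 \right)},-8 \right)} - 90\right) = 143 \left(\left(1 + \left(-2 - 1\right)^{2}\right) - 90\right) = 143 \left(\left(1 + \left(-3\right)^{2}\right) - 90\right) = 143 \left(\left(1 + 9\right) - 90\right) = 143 \left(10 - 90\right) = 143 \left(-80\right) = -11440$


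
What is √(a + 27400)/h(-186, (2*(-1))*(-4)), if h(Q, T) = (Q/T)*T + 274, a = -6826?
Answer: 9*√254/88 ≈ 1.6300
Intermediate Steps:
h(Q, T) = 274 + Q (h(Q, T) = (Q/T)*T + 274 = Q + 274 = 274 + Q)
√(a + 27400)/h(-186, (2*(-1))*(-4)) = √(-6826 + 27400)/(274 - 186) = √20574/88 = (9*√254)*(1/88) = 9*√254/88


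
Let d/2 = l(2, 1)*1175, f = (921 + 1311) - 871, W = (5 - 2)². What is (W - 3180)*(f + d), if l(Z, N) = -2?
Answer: 10587969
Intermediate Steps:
W = 9 (W = 3² = 9)
f = 1361 (f = 2232 - 871 = 1361)
d = -4700 (d = 2*(-2*1175) = 2*(-2350) = -4700)
(W - 3180)*(f + d) = (9 - 3180)*(1361 - 4700) = -3171*(-3339) = 10587969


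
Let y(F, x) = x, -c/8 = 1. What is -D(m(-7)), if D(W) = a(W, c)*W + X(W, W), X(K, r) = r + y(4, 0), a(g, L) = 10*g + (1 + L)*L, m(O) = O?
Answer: -91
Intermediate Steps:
c = -8 (c = -8*1 = -8)
a(g, L) = 10*g + L*(1 + L)
X(K, r) = r (X(K, r) = r + 0 = r)
D(W) = W + W*(56 + 10*W) (D(W) = (-8 + (-8)² + 10*W)*W + W = (-8 + 64 + 10*W)*W + W = (56 + 10*W)*W + W = W*(56 + 10*W) + W = W + W*(56 + 10*W))
-D(m(-7)) = -(-7)*(57 + 10*(-7)) = -(-7)*(57 - 70) = -(-7)*(-13) = -1*91 = -91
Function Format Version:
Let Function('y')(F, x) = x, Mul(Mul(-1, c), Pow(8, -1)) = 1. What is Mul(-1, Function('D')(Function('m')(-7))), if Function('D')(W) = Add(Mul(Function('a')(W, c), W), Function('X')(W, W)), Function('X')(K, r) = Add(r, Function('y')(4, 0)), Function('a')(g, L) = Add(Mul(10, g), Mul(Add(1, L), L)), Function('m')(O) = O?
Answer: -91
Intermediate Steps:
c = -8 (c = Mul(-8, 1) = -8)
Function('a')(g, L) = Add(Mul(10, g), Mul(L, Add(1, L)))
Function('X')(K, r) = r (Function('X')(K, r) = Add(r, 0) = r)
Function('D')(W) = Add(W, Mul(W, Add(56, Mul(10, W)))) (Function('D')(W) = Add(Mul(Add(-8, Pow(-8, 2), Mul(10, W)), W), W) = Add(Mul(Add(-8, 64, Mul(10, W)), W), W) = Add(Mul(Add(56, Mul(10, W)), W), W) = Add(Mul(W, Add(56, Mul(10, W))), W) = Add(W, Mul(W, Add(56, Mul(10, W)))))
Mul(-1, Function('D')(Function('m')(-7))) = Mul(-1, Mul(-7, Add(57, Mul(10, -7)))) = Mul(-1, Mul(-7, Add(57, -70))) = Mul(-1, Mul(-7, -13)) = Mul(-1, 91) = -91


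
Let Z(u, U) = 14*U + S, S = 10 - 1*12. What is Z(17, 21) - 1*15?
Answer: 277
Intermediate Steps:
S = -2 (S = 10 - 12 = -2)
Z(u, U) = -2 + 14*U (Z(u, U) = 14*U - 2 = -2 + 14*U)
Z(17, 21) - 1*15 = (-2 + 14*21) - 1*15 = (-2 + 294) - 15 = 292 - 15 = 277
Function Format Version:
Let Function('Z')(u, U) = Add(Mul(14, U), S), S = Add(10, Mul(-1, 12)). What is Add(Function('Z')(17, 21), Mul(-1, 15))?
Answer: 277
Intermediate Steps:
S = -2 (S = Add(10, -12) = -2)
Function('Z')(u, U) = Add(-2, Mul(14, U)) (Function('Z')(u, U) = Add(Mul(14, U), -2) = Add(-2, Mul(14, U)))
Add(Function('Z')(17, 21), Mul(-1, 15)) = Add(Add(-2, Mul(14, 21)), Mul(-1, 15)) = Add(Add(-2, 294), -15) = Add(292, -15) = 277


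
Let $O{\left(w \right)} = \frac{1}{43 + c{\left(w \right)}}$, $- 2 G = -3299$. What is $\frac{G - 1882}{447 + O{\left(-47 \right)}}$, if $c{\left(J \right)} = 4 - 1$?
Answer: $- \frac{10695}{20563} \approx -0.52011$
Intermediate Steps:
$G = \frac{3299}{2}$ ($G = \left(- \frac{1}{2}\right) \left(-3299\right) = \frac{3299}{2} \approx 1649.5$)
$c{\left(J \right)} = 3$
$O{\left(w \right)} = \frac{1}{46}$ ($O{\left(w \right)} = \frac{1}{43 + 3} = \frac{1}{46}$)
$\frac{G - 1882}{447 + O{\left(-47 \right)}} = \frac{\frac{3299}{2} - 1882}{447 + \frac{1}{46}} = - \frac{465}{2 \cdot \frac{20563}{46}} = \left(- \frac{465}{2}\right) \frac{46}{20563} = - \frac{10695}{20563}$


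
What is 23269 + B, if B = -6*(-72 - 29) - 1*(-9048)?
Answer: 32923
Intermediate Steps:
B = 9654 (B = -6*(-101) + 9048 = 606 + 9048 = 9654)
23269 + B = 23269 + 9654 = 32923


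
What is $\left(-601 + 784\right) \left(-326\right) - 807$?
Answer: $-60465$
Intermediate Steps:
$\left(-601 + 784\right) \left(-326\right) - 807 = 183 \left(-326\right) - 807 = -59658 - 807 = -60465$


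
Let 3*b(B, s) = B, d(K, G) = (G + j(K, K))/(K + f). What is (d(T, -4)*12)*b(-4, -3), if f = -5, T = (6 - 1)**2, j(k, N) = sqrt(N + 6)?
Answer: 16/5 - 4*sqrt(31)/5 ≈ -1.2542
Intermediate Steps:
j(k, N) = sqrt(6 + N)
T = 25 (T = 5**2 = 25)
d(K, G) = (G + sqrt(6 + K))/(-5 + K) (d(K, G) = (G + sqrt(6 + K))/(K - 5) = (G + sqrt(6 + K))/(-5 + K))
b(B, s) = B/3
(d(T, -4)*12)*b(-4, -3) = (((-4 + sqrt(6 + 25))/(-5 + 25))*12)*((1/3)*(-4)) = (((-4 + sqrt(31))/20)*12)*(-4/3) = ((-1/5 + sqrt(31)/20)*12)*(-4/3) = (-12/5 + 3*sqrt(31)/5)*(-4/3) = 16/5 - 4*sqrt(31)/5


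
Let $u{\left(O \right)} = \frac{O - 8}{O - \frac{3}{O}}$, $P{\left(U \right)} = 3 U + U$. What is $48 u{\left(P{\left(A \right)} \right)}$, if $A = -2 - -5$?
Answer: $\frac{768}{47} \approx 16.34$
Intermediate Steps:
$A = 3$ ($A = -2 + 5 = 3$)
$P{\left(U \right)} = 4 U$
$u{\left(O \right)} = \frac{-8 + O}{O - \frac{3}{O}}$
$48 u{\left(P{\left(A \right)} \right)} = 48 \frac{4 \cdot 3 \left(-8 + 4 \cdot 3\right)}{-3 + \left(4 \cdot 3\right)^{2}} = 48 \frac{12 \left(-8 + 12\right)}{-3 + 12^{2}} = 48 \cdot 12 \frac{1}{-3 + 144} \cdot 4 = 48 \cdot 12 \cdot \frac{1}{141} \cdot 4 = 48 \cdot \frac{16}{47} = \frac{768}{47}$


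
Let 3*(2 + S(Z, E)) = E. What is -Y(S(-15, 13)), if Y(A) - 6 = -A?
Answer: -11/3 ≈ -3.6667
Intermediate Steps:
S(Z, E) = -2 + E/3
Y(A) = 6 - A
-Y(S(-15, 13)) = -(6 - (-2 + (1/3)*13)) = -(6 - (-2 + 13/3)) = -(6 - 1*7/3) = -(6 - 7/3) = -1*11/3 = -11/3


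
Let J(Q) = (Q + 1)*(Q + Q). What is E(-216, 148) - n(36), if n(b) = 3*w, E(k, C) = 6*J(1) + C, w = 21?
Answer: 109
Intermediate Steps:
J(Q) = 2*Q*(1 + Q) (J(Q) = (1 + Q)*(2*Q) = 2*Q*(1 + Q))
E(k, C) = 24 + C (E(k, C) = 6*(2*1*(1 + 1)) + C = 6*(2*1*2) + C = 6*4 + C = 24 + C)
n(b) = 63 (n(b) = 3*21 = 63)
E(-216, 148) - n(36) = (24 + 148) - 1*63 = 172 - 63 = 109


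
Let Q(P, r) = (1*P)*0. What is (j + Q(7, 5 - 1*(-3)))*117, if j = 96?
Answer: 11232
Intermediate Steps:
Q(P, r) = 0 (Q(P, r) = P*0 = 0)
(j + Q(7, 5 - 1*(-3)))*117 = (96 + 0)*117 = 96*117 = 11232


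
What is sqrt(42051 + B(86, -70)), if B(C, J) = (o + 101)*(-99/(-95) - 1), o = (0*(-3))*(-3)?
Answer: sqrt(379548655)/95 ≈ 205.07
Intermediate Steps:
o = 0 (o = 0*(-3) = 0)
B(C, J) = 404/95 (B(C, J) = (0 + 101)*(-99/(-95) - 1) = 101*(-99*(-1/95) - 1) = 101*(99/95 - 1) = 101*(4/95) = 404/95)
sqrt(42051 + B(86, -70)) = sqrt(42051 + 404/95) = sqrt(3995249/95) = sqrt(379548655)/95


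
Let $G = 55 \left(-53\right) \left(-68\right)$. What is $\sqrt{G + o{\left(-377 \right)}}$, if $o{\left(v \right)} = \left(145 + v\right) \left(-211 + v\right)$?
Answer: $2 \sqrt{83659} \approx 578.48$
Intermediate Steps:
$o{\left(v \right)} = \left(-211 + v\right) \left(145 + v\right)$
$G = 198220$ ($G = \left(-2915\right) \left(-68\right) = 198220$)
$\sqrt{G + o{\left(-377 \right)}} = \sqrt{198220 - \left(5713 - 142129\right)} = \sqrt{198220 + \left(-30595 + 142129 + 24882\right)} = \sqrt{198220 + 136416} = \sqrt{334636} = 2 \sqrt{83659}$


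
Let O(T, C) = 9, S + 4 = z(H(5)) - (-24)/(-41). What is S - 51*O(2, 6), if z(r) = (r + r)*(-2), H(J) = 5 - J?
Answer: -19007/41 ≈ -463.59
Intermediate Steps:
z(r) = -4*r (z(r) = (2*r)*(-2) = -4*r)
S = -188/41 (S = -4 + (-4*(5 - 1*5) - (-24)/(-41)) = -4 + (-4*(5 - 5) - (-24)*(-1)/41) = -4 + (-4*0 - 1*24/41) = -4 + (0 - 24/41) = -4 - 24/41 = -188/41 ≈ -4.5854)
S - 51*O(2, 6) = -188/41 - 51*9 = -188/41 - 459 = -19007/41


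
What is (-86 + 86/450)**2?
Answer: 372760249/50625 ≈ 7363.2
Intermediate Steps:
(-86 + 86/450)**2 = (-86 + 86*(1/450))**2 = (-86 + 43/225)**2 = (-19307/225)**2 = 372760249/50625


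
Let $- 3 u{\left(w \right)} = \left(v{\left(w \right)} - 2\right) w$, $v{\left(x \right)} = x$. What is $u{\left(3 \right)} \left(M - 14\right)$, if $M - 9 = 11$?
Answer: $-6$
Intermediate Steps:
$M = 20$ ($M = 9 + 11 = 20$)
$u{\left(w \right)} = - \frac{w \left(-2 + w\right)}{3}$ ($u{\left(w \right)} = - \frac{\left(w - 2\right) w}{3} = - \frac{\left(-2 + w\right) w}{3} = - \frac{w \left(-2 + w\right)}{3}$)
$u{\left(3 \right)} \left(M - 14\right) = \frac{1}{3} \cdot 3 \left(2 - 3\right) \left(20 - 14\right) = \frac{1}{3} \cdot 3 \left(-1\right) 6 = \left(-1\right) 6 = -6$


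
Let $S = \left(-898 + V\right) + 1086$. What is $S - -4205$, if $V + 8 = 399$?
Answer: $4784$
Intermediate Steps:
$V = 391$ ($V = -8 + 399 = 391$)
$S = 579$ ($S = \left(-898 + 391\right) + 1086 = -507 + 1086 = 579$)
$S - -4205 = 579 - -4205 = 579 + 4205 = 4784$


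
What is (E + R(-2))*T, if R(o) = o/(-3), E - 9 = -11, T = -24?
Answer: 32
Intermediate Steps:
E = -2 (E = 9 - 11 = -2)
R(o) = -o/3 (R(o) = o*(-1/3) = -o/3)
(E + R(-2))*T = (-2 - 1/3*(-2))*(-24) = (-2 + 2/3)*(-24) = -4/3*(-24) = 32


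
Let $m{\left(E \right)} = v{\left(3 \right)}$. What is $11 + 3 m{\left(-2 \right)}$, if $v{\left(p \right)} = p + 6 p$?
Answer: $74$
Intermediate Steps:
$v{\left(p \right)} = 7 p$
$m{\left(E \right)} = 21$ ($m{\left(E \right)} = 7 \cdot 3 = 21$)
$11 + 3 m{\left(-2 \right)} = 11 + 3 \cdot 21 = 11 + 63 = 74$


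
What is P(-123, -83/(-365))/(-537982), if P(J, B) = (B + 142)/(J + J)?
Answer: 51913/48305403780 ≈ 1.0747e-6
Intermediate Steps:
P(J, B) = (142 + B)/(2*J) (P(J, B) = (142 + B)/((2*J)) = (142 + B)*(1/(2*J)) = (142 + B)/(2*J))
P(-123, -83/(-365))/(-537982) = ((½)*(142 - 83/(-365))/(-123))/(-537982) = ((½)*(-1/123)*(142 - 83*(-1/365)))*(-1/537982) = ((½)*(-1/123)*(142 + 83/365))*(-1/537982) = ((½)*(-1/123)*(51913/365))*(-1/537982) = -51913/89790*(-1/537982) = 51913/48305403780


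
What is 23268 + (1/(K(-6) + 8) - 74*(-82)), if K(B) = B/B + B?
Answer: 88009/3 ≈ 29336.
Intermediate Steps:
K(B) = 1 + B
23268 + (1/(K(-6) + 8) - 74*(-82)) = 23268 + (1/((1 - 6) + 8) - 74*(-82)) = 23268 + (1/(-5 + 8) + 6068) = 23268 + (1/3 + 6068) = 23268 + (⅓ + 6068) = 23268 + 18205/3 = 88009/3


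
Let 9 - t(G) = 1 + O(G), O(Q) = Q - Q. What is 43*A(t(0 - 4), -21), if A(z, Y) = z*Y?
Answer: -7224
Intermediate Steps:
O(Q) = 0
t(G) = 8 (t(G) = 9 - (1 + 0) = 9 - 1*1 = 9 - 1 = 8)
A(z, Y) = Y*z
43*A(t(0 - 4), -21) = 43*(-21*8) = 43*(-168) = -7224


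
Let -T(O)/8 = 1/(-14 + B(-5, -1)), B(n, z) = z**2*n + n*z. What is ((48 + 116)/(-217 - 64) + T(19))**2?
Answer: 576/3869089 ≈ 0.00014887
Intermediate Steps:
B(n, z) = n*z + n*z**2 (B(n, z) = n*z**2 + n*z = n*z + n*z**2)
T(O) = 4/7 (T(O) = -8/(-14 - 5*(-1)*(1 - 1)) = -8/(-14 - 5*(-1)*0) = -8/(-14 + 0) = -8/(-14) = -8*(-1/14) = 4/7)
((48 + 116)/(-217 - 64) + T(19))**2 = ((48 + 116)/(-217 - 64) + 4/7)**2 = (164/(-281) + 4/7)**2 = (164*(-1/281) + 4/7)**2 = (-164/281 + 4/7)**2 = (-24/1967)**2 = 576/3869089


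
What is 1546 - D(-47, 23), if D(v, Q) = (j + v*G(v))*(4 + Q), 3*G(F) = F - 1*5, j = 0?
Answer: -20450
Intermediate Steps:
G(F) = -5/3 + F/3 (G(F) = (F - 1*5)/3 = (F - 5)/3 = (-5 + F)/3 = -5/3 + F/3)
D(v, Q) = v*(4 + Q)*(-5/3 + v/3) (D(v, Q) = (0 + v*(-5/3 + v/3))*(4 + Q) = (v*(-5/3 + v/3))*(4 + Q) = v*(4 + Q)*(-5/3 + v/3))
1546 - D(-47, 23) = 1546 - (-47)*(-5 - 47)*(4 + 23)/3 = 1546 - (-47)*(-52)*27/3 = 1546 - 1*21996 = 1546 - 21996 = -20450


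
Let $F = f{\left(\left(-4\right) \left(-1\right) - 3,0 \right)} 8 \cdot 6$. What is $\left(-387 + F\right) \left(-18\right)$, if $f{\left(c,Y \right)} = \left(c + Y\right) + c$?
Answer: $5238$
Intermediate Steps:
$f{\left(c,Y \right)} = Y + 2 c$ ($f{\left(c,Y \right)} = \left(Y + c\right) + c = Y + 2 c$)
$F = 96$ ($F = \left(0 + 2 \left(\left(-4\right) \left(-1\right) - 3\right)\right) 8 \cdot 6 = \left(0 + 2 \left(4 - 3\right)\right) 8 \cdot 6 = \left(0 + 2 \cdot 1\right) 8 \cdot 6 = \left(0 + 2\right) 8 \cdot 6 = 2 \cdot 8 \cdot 6 = 16 \cdot 6 = 96$)
$\left(-387 + F\right) \left(-18\right) = \left(-387 + 96\right) \left(-18\right) = \left(-291\right) \left(-18\right) = 5238$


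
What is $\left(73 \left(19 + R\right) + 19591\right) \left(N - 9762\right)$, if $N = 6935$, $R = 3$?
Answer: $-59923919$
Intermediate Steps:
$\left(73 \left(19 + R\right) + 19591\right) \left(N - 9762\right) = \left(73 \left(19 + 3\right) + 19591\right) \left(6935 - 9762\right) = \left(73 \cdot 22 + 19591\right) \left(-2827\right) = \left(1606 + 19591\right) \left(-2827\right) = 21197 \left(-2827\right) = -59923919$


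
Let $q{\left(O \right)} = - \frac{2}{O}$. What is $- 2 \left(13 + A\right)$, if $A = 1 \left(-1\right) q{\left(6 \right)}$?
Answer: $- \frac{80}{3} \approx -26.667$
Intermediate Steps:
$A = \frac{1}{3}$ ($A = 1 \left(-1\right) \left(- \frac{2}{6}\right) = - \frac{-2}{6} = \left(-1\right) \left(- \frac{1}{3}\right) = \frac{1}{3} \approx 0.33333$)
$- 2 \left(13 + A\right) = - 2 \left(13 + \frac{1}{3}\right) = \left(-2\right) \frac{40}{3} = - \frac{80}{3}$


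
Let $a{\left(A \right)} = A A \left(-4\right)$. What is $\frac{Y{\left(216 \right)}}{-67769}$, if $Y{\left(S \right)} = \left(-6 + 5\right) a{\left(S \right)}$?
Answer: $- \frac{186624}{67769} \approx -2.7538$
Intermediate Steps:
$a{\left(A \right)} = - 4 A^{2}$ ($a{\left(A \right)} = A^{2} \left(-4\right) = - 4 A^{2}$)
$Y{\left(S \right)} = 4 S^{2}$ ($Y{\left(S \right)} = \left(-6 + 5\right) \left(- 4 S^{2}\right) = - \left(-4\right) S^{2} = 4 S^{2}$)
$\frac{Y{\left(216 \right)}}{-67769} = \frac{4 \cdot 216^{2}}{-67769} = 4 \cdot 46656 \left(- \frac{1}{67769}\right) = 186624 \left(- \frac{1}{67769}\right) = - \frac{186624}{67769}$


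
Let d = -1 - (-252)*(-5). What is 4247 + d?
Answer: 2986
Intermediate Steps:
d = -1261 (d = -1 - 18*70 = -1 - 1260 = -1261)
4247 + d = 4247 - 1261 = 2986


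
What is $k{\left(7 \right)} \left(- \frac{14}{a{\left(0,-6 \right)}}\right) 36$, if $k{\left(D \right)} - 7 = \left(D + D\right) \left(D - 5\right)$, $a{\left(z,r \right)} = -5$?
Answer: $3528$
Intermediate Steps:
$k{\left(D \right)} = 7 + 2 D \left(-5 + D\right)$ ($k{\left(D \right)} = 7 + \left(D + D\right) \left(D - 5\right) = 7 + 2 D \left(-5 + D\right)$)
$k{\left(7 \right)} \left(- \frac{14}{a{\left(0,-6 \right)}}\right) 36 = \left(7 - 70 + 2 \cdot 7^{2}\right) \left(- \frac{14}{-5}\right) 36 = \left(7 - 70 + 2 \cdot 49\right) \left(\left(-14\right) \left(- \frac{1}{5}\right)\right) 36 = \left(7 - 70 + 98\right) \frac{14}{5} \cdot 36 = 35 \cdot \frac{14}{5} \cdot 36 = 98 \cdot 36 = 3528$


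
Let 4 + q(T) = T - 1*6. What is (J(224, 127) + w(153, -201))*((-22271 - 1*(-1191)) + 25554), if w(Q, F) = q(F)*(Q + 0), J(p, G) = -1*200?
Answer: -145328942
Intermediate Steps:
q(T) = -10 + T (q(T) = -4 + (T - 1*6) = -4 + (T - 6) = -4 + (-6 + T) = -10 + T)
J(p, G) = -200
w(Q, F) = Q*(-10 + F) (w(Q, F) = (-10 + F)*(Q + 0) = (-10 + F)*Q = Q*(-10 + F))
(J(224, 127) + w(153, -201))*((-22271 - 1*(-1191)) + 25554) = (-200 + 153*(-10 - 201))*((-22271 - 1*(-1191)) + 25554) = (-200 + 153*(-211))*((-22271 + 1191) + 25554) = (-200 - 32283)*(-21080 + 25554) = -32483*4474 = -145328942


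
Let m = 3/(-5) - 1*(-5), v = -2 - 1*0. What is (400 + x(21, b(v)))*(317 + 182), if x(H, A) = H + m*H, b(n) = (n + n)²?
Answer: 1280933/5 ≈ 2.5619e+5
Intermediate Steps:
v = -2 (v = -2 + 0 = -2)
b(n) = 4*n² (b(n) = (2*n)² = 4*n²)
m = 22/5 (m = 3*(-⅕) + 5 = -⅗ + 5 = 22/5 ≈ 4.4000)
x(H, A) = 27*H/5 (x(H, A) = H + 22*H/5 = 27*H/5)
(400 + x(21, b(v)))*(317 + 182) = (400 + (27/5)*21)*(317 + 182) = (400 + 567/5)*499 = (2567/5)*499 = 1280933/5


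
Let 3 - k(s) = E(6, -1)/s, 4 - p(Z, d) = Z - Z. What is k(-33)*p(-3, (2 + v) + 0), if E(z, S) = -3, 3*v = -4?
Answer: 128/11 ≈ 11.636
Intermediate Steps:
v = -4/3 (v = (⅓)*(-4) = -4/3 ≈ -1.3333)
p(Z, d) = 4 (p(Z, d) = 4 - (Z - Z) = 4 - 1*0 = 4 + 0 = 4)
k(s) = 3 + 3/s (k(s) = 3 - (-3)/s = 3 + 3/s)
k(-33)*p(-3, (2 + v) + 0) = (3 + 3/(-33))*4 = (3 + 3*(-1/33))*4 = (3 - 1/11)*4 = (32/11)*4 = 128/11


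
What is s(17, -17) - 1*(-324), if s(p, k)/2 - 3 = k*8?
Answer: 58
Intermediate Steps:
s(p, k) = 6 + 16*k (s(p, k) = 6 + 2*(k*8) = 6 + 2*(8*k) = 6 + 16*k)
s(17, -17) - 1*(-324) = (6 + 16*(-17)) - 1*(-324) = (6 - 272) + 324 = -266 + 324 = 58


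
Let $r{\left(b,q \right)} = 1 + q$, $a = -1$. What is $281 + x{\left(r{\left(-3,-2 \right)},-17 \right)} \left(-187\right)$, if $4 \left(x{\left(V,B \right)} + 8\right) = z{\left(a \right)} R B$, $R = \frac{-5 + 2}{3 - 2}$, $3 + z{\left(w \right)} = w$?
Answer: $11314$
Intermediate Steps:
$z{\left(w \right)} = -3 + w$
$R = -3$ ($R = - \frac{3}{1} = \left(-3\right) 1 = -3$)
$x{\left(V,B \right)} = -8 + 3 B$ ($x{\left(V,B \right)} = -8 + \frac{\left(-3 - 1\right) \left(-3\right) B}{4} = -8 + \frac{\left(-4\right) \left(-3\right) B}{4} = -8 + \frac{12 B}{4} = -8 + 3 B$)
$281 + x{\left(r{\left(-3,-2 \right)},-17 \right)} \left(-187\right) = 281 + \left(-8 + 3 \left(-17\right)\right) \left(-187\right) = 281 + \left(-8 - 51\right) \left(-187\right) = 281 - -11033 = 281 + 11033 = 11314$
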